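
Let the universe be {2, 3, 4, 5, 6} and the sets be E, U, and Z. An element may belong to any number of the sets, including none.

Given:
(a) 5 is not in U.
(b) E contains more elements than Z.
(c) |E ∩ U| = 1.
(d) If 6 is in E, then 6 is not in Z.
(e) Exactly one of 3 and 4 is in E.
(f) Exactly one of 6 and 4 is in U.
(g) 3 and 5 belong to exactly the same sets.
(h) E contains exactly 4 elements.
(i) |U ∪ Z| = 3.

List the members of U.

U = {6}

From (a): 5 ∉ U.
(g): 3 matches 5: 3 ∉ U.
Suppose 2 ∈ U: no assignment then satisfies all the clues, so 2 ∉ U.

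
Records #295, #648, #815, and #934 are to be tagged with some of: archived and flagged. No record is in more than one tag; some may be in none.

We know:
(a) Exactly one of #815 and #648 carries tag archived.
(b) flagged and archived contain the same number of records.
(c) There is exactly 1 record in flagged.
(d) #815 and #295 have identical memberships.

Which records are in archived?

archived = {#648}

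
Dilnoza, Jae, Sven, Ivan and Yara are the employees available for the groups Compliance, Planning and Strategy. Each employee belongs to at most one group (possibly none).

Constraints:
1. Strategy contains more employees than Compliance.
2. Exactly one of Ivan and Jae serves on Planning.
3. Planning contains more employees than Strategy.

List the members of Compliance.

Compliance = {}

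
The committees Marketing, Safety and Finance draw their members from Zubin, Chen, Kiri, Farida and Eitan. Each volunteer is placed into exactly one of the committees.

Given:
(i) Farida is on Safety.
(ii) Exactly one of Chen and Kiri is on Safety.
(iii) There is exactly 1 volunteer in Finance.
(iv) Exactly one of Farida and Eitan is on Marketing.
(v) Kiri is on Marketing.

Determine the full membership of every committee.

Marketing = {Eitan, Kiri}; Safety = {Chen, Farida}; Finance = {Zubin}

From (i): Farida ∈ Safety.
From (v): Kiri ∈ Marketing.
(ii) (exactly one): Chen ∈ Safety.
(iv) (exactly one): Eitan ∈ Marketing.
(iii): only 1 candidates remain for Finance, so all are in.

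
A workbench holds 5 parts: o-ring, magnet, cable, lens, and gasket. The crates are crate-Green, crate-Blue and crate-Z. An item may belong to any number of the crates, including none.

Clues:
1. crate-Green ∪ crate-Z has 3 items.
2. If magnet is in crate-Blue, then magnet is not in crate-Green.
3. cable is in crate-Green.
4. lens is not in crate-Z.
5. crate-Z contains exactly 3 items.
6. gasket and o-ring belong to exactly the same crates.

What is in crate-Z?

crate-Z = {cable, gasket, o-ring}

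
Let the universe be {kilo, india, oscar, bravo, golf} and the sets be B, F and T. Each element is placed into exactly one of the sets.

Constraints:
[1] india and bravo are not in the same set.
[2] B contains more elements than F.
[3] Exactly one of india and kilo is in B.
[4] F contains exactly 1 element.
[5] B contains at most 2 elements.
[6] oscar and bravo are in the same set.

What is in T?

T = {bravo, oscar}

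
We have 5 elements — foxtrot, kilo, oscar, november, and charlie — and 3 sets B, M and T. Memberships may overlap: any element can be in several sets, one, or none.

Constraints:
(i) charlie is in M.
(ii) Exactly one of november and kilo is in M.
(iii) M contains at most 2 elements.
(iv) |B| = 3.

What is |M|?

2

From (i): charlie ∈ M.
Suppose foxtrot ∈ M: no assignment then satisfies all the clues, so foxtrot ∉ M.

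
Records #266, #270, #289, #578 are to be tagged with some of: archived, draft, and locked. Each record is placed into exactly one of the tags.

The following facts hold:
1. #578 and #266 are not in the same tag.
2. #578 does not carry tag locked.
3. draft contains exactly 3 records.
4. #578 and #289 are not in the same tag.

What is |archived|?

From (2): #578 ∉ locked.
Suppose #266 ∈ archived: no assignment then satisfies all the clues, so #266 ∉ archived.

1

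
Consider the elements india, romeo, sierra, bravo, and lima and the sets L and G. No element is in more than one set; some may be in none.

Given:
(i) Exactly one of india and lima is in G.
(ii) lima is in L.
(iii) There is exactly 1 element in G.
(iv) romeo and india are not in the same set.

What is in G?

G = {india}

From (ii): lima ∈ L.
(i) (exactly one): india ∈ G.
(iii): G already has 1, so the rest are out.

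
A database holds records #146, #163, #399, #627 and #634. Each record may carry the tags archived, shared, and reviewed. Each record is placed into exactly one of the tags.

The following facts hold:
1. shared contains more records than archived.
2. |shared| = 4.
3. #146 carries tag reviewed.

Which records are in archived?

From (3): #146 ∈ reviewed.
(2): only 4 candidates remain for shared, so all are in.

archived = {}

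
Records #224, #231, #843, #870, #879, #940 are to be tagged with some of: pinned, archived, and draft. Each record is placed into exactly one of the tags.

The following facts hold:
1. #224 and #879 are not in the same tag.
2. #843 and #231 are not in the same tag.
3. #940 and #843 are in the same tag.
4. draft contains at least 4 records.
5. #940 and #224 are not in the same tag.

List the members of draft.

draft = {#843, #870, #879, #940}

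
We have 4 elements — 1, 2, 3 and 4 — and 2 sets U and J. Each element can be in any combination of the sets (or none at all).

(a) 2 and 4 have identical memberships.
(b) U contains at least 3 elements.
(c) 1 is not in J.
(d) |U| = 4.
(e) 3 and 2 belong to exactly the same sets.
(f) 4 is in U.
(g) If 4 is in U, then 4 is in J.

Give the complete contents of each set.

U = {1, 2, 3, 4}; J = {2, 3, 4}

From (c): 1 ∉ J.
From (f): 4 ∈ U.
(a): 2 matches 4: 2 ∈ U.
(d): only 4 candidates remain for U, so all are in.
(g): 4 ∈ J.
(a): 2 matches 4: 2 ∈ J.
(e): 3 matches 2: 3 ∈ J.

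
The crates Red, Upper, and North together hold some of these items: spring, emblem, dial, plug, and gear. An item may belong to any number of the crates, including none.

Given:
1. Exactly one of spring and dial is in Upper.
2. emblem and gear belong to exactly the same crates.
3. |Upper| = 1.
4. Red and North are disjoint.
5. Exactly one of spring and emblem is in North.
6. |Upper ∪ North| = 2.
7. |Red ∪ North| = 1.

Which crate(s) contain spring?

spring: North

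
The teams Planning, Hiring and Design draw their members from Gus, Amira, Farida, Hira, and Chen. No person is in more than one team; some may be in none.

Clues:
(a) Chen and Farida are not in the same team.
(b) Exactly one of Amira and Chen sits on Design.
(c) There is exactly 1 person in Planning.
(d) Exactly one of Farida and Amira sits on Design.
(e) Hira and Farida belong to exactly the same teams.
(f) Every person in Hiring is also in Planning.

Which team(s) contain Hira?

Hira: none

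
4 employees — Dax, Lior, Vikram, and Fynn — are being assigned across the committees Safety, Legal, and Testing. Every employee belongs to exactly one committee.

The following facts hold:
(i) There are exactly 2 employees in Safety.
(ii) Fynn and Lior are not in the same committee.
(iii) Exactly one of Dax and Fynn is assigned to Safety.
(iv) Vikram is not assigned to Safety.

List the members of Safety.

Safety = {Dax, Lior}

From (iv): Vikram ∉ Safety.
Suppose Dax ∉ Safety: no assignment then satisfies all the clues, so Dax ∈ Safety.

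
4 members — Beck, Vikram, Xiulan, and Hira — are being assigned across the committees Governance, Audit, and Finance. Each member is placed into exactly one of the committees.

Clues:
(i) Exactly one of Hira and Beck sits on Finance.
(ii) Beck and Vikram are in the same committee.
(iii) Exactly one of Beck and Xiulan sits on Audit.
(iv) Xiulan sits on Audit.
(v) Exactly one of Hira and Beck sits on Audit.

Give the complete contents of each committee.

Governance = {}; Audit = {Hira, Xiulan}; Finance = {Beck, Vikram}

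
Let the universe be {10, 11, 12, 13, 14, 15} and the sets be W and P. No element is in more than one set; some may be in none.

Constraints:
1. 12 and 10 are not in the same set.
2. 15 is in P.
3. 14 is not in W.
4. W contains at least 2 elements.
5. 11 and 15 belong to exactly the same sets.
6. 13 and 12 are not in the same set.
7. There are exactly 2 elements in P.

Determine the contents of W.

W = {10, 13}

From (2): 15 ∈ P.
From (3): 14 ∉ W.
(5): 11 matches 15: 11 ∉ W.
(5): 11 matches 15: 11 ∈ P.
(7): P already has 2, so the rest are out.
Suppose 10 ∉ W: no assignment then satisfies all the clues, so 10 ∈ W.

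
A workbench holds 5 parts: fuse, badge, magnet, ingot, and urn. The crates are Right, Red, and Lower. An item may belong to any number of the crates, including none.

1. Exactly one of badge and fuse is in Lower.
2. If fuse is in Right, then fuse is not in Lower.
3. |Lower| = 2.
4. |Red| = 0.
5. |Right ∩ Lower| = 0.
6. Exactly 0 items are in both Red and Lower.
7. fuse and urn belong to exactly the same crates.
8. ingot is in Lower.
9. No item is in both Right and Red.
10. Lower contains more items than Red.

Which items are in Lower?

Lower = {badge, ingot}

From (8): ingot ∈ Lower.
(4): Red already has 0, so the rest are out.
Suppose fuse ∈ Lower: no assignment then satisfies all the clues, so fuse ∉ Lower.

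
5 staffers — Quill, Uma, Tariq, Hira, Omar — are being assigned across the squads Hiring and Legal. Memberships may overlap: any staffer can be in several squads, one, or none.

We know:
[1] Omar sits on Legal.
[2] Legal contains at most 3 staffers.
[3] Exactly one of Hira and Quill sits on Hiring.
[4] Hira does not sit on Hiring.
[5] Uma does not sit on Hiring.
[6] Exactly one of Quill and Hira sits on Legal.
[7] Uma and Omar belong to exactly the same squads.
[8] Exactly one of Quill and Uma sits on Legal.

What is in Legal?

Legal = {Hira, Omar, Uma}

From (1): Omar ∈ Legal.
From (4): Hira ∉ Hiring.
From (5): Uma ∉ Hiring.
(3) (exactly one): Quill ∈ Hiring.
(7): Omar matches Uma: Omar ∉ Hiring.
(7): Uma matches Omar: Uma ∈ Legal.
(8) (exactly one): Quill ∉ Legal.
(6) (exactly one): Hira ∈ Legal.
(2): Legal already has 3, so the rest are out.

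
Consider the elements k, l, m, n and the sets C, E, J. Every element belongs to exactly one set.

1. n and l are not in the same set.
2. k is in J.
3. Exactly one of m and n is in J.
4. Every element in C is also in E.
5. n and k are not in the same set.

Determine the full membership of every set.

C = {}; E = {n}; J = {k, l, m}

From (2): k ∈ J.
(5): n ∉ J.
(3) (exactly one): m ∈ J.
Suppose l ∈ C: no assignment then satisfies all the clues, so l ∉ C.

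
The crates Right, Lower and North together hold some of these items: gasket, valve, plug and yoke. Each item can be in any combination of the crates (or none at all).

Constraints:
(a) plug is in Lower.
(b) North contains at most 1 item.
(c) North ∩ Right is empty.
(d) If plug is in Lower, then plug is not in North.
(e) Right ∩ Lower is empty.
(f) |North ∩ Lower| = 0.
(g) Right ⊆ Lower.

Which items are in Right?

Right = {}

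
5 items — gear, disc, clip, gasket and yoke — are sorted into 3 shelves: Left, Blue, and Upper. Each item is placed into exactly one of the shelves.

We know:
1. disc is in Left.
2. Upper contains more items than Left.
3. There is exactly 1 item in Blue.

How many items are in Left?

1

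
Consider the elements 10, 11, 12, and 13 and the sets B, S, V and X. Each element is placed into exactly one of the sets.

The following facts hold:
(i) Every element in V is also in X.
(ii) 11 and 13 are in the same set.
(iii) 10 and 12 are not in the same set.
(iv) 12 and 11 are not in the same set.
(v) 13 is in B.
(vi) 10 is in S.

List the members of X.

From (v): 13 ∈ B.
From (vi): 10 ∈ S.
(ii): 11 matches 13: 11 ∈ B.
(iii): 12 ∉ S.
(iv): 12 ∉ B.
Suppose 12 ∉ X: no assignment then satisfies all the clues, so 12 ∈ X.

X = {12}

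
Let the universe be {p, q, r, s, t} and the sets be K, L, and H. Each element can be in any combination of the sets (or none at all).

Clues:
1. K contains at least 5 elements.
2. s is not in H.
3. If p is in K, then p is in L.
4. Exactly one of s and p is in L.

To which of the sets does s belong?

From (2): s ∉ H.
(1): only 5 candidates remain for K, so all are in.
(3): p ∈ L.
(4) (exactly one): s ∉ L.

s: K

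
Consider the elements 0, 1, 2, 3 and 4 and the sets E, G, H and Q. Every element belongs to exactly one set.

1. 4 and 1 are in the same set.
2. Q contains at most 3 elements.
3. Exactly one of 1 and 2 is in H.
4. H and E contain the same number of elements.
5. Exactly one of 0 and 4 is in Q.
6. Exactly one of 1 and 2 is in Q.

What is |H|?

1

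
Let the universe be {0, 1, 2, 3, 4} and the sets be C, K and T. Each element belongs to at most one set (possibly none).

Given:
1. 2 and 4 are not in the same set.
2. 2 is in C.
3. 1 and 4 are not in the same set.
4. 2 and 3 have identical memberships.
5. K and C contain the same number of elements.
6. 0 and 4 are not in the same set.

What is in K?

K = {0, 1}

From (2): 2 ∈ C.
(1): 4 ∉ C.
(4): 3 matches 2: 3 ∈ C.
Suppose 0 ∉ K: no assignment then satisfies all the clues, so 0 ∈ K.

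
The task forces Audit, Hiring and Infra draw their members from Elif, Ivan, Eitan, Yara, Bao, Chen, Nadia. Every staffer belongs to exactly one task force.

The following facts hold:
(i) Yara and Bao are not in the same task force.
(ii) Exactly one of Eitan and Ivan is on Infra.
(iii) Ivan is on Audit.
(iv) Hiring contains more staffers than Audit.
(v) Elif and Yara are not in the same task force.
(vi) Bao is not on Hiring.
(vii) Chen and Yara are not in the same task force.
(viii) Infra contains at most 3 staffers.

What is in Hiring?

Hiring = {Chen, Elif, Nadia}

From (iii): Ivan ∈ Audit.
From (vi): Bao ∉ Hiring.
(ii) (exactly one): Eitan ∈ Infra.
Suppose Elif ∉ Hiring: no assignment then satisfies all the clues, so Elif ∈ Hiring.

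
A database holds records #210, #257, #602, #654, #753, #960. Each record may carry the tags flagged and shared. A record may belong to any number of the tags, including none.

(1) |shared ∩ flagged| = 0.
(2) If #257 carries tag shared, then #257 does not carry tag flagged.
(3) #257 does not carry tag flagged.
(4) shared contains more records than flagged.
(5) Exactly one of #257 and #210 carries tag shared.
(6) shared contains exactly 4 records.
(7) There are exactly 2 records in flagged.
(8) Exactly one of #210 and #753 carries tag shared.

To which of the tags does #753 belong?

#753: shared

From (3): #257 ∉ flagged.
Suppose #753 ∈ flagged: no assignment then satisfies all the clues, so #753 ∉ flagged.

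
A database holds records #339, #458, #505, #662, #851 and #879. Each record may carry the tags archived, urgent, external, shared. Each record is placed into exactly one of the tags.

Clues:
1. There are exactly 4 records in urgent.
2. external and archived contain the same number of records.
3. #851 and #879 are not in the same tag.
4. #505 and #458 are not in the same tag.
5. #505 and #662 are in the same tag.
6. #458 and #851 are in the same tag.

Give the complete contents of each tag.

archived = {}; urgent = {#339, #505, #662, #879}; external = {}; shared = {#458, #851}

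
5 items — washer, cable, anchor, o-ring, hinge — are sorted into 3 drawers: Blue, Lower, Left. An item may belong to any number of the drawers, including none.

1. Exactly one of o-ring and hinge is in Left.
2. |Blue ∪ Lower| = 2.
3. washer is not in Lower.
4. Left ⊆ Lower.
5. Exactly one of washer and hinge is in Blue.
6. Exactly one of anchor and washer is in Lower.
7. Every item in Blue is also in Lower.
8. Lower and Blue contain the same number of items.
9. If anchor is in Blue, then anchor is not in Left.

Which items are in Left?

Left = {hinge}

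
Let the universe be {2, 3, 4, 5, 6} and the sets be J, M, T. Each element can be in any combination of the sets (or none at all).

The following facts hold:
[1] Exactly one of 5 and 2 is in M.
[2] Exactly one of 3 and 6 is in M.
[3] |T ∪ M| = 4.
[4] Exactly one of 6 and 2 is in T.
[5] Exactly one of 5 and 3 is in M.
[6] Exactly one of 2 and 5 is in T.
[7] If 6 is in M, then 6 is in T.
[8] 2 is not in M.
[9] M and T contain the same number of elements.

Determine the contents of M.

From (8): 2 ∉ M.
(1) (exactly one): 5 ∈ M.
(5) (exactly one): 3 ∉ M.
(2) (exactly one): 6 ∈ M.
(7): 6 ∈ T.
(4) (exactly one): 2 ∉ T.
(6) (exactly one): 5 ∈ T.
Suppose 4 ∉ M: no assignment then satisfies all the clues, so 4 ∈ M.

M = {4, 5, 6}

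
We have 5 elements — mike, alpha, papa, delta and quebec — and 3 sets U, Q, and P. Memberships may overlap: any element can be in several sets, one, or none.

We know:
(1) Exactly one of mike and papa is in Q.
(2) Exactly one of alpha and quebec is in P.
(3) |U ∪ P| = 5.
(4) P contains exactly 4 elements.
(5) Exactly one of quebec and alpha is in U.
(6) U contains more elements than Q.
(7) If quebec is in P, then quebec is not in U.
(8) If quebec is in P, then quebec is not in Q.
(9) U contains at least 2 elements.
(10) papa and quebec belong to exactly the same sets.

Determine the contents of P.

P = {delta, mike, papa, quebec}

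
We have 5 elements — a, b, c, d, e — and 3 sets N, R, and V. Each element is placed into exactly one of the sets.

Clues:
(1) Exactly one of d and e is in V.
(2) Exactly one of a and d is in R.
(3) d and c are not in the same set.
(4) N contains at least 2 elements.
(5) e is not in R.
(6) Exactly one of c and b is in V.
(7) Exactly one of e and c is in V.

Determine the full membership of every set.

N = {a, c}; R = {d}; V = {b, e}

From (5): e ∉ R.
Suppose a ∉ N: no assignment then satisfies all the clues, so a ∈ N.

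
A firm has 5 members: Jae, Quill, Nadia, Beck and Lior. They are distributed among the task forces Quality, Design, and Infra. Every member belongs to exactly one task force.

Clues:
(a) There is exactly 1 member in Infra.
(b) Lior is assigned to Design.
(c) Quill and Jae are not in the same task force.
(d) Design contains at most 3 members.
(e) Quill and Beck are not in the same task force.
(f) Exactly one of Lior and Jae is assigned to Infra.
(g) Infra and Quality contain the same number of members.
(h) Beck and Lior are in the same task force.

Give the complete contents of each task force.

Quality = {Quill}; Design = {Beck, Lior, Nadia}; Infra = {Jae}

From (b): Lior ∈ Design.
(f) (exactly one): Jae ∈ Infra.
(h): Beck matches Lior: Beck ∉ Quality.
(h): Beck matches Lior: Beck ∈ Design.
(a): Infra already has 1, so the rest are out.
(e): Quill ∉ Design.
Only one task force left: Quill ∈ Quality.
Suppose Nadia ∈ Quality: no assignment then satisfies all the clues, so Nadia ∉ Quality.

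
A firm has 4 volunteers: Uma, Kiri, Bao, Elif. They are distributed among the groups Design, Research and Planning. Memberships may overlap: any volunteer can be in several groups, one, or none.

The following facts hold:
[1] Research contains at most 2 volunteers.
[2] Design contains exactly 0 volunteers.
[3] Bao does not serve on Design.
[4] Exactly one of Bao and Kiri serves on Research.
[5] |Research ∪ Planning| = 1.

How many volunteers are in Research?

1

From (3): Bao ∉ Design.
(2): Design already has 0, so the rest are out.
Suppose Uma ∈ Research: no assignment then satisfies all the clues, so Uma ∉ Research.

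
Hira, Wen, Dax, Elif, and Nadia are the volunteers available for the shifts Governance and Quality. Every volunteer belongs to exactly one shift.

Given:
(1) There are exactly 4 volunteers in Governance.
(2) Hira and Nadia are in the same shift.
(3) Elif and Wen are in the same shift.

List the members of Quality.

Quality = {Dax}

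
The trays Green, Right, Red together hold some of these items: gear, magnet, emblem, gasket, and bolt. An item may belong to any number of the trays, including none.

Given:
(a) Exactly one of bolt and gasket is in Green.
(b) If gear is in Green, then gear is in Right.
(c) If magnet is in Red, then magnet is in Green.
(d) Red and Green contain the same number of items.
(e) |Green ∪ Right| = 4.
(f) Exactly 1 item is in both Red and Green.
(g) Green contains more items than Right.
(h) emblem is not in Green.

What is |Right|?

2

From (h): emblem ∉ Green.
Suppose gear ∉ Green: no assignment then satisfies all the clues, so gear ∈ Green.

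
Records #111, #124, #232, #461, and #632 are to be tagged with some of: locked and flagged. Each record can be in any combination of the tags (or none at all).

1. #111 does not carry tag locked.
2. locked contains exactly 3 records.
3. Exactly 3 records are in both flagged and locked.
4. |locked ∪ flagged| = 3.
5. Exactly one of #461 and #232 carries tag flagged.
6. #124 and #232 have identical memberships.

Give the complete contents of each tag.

locked = {#124, #232, #632}; flagged = {#124, #232, #632}

From (1): #111 ∉ locked.
Suppose #111 ∈ flagged: no assignment then satisfies all the clues, so #111 ∉ flagged.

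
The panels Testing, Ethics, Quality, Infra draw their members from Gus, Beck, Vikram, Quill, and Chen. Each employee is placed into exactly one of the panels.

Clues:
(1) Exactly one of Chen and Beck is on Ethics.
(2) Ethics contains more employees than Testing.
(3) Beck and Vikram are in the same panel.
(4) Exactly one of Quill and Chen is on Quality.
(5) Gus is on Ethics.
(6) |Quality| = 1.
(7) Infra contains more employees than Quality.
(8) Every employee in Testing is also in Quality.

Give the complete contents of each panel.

Testing = {}; Ethics = {Chen, Gus}; Quality = {Quill}; Infra = {Beck, Vikram}

From (5): Gus ∈ Ethics.
Suppose Beck ∈ Testing: no assignment then satisfies all the clues, so Beck ∉ Testing.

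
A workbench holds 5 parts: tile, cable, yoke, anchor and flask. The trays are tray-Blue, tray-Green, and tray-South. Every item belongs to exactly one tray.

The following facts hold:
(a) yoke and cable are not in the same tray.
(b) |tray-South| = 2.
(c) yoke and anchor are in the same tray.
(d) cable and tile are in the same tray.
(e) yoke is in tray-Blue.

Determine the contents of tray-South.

tray-South = {cable, tile}

From (e): yoke ∈ tray-Blue.
(a): cable ∉ tray-Blue.
(c): anchor matches yoke: anchor ∈ tray-Blue.
(d): tile matches cable: tile ∉ tray-Blue.
Suppose tile ∉ tray-South: no assignment then satisfies all the clues, so tile ∈ tray-South.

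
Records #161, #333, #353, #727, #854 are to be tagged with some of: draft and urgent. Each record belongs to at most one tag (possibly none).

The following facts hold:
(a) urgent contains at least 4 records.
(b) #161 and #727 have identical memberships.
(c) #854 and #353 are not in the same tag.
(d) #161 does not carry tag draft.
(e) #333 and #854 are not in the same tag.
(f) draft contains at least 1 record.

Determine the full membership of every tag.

draft = {#854}; urgent = {#161, #333, #353, #727}

From (d): #161 ∉ draft.
(b): #727 matches #161: #727 ∉ draft.
Suppose #161 ∉ urgent: no assignment then satisfies all the clues, so #161 ∈ urgent.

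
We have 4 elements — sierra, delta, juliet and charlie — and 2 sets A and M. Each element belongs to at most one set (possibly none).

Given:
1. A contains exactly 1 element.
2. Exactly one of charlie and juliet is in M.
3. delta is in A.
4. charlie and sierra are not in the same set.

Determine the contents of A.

From (3): delta ∈ A.
(1): A already has 1, so the rest are out.

A = {delta}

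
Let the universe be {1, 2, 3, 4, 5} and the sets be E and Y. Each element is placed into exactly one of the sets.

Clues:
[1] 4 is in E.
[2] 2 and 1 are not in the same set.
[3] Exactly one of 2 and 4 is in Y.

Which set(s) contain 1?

From (1): 4 ∈ E.
(3) (exactly one): 2 ∈ Y.
(2): 1 ∉ Y.
Only one set left: 1 ∈ E.

1: E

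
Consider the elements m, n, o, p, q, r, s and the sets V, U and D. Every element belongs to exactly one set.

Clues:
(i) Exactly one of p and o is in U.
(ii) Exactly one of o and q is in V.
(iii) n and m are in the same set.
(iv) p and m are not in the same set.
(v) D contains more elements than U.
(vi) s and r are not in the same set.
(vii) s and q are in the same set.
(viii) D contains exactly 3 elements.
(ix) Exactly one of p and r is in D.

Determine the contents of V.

V = {p, q, s}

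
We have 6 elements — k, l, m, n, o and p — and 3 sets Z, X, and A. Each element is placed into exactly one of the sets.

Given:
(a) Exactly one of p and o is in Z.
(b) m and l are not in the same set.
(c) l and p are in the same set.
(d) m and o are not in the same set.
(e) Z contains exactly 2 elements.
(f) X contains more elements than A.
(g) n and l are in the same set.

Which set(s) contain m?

m: A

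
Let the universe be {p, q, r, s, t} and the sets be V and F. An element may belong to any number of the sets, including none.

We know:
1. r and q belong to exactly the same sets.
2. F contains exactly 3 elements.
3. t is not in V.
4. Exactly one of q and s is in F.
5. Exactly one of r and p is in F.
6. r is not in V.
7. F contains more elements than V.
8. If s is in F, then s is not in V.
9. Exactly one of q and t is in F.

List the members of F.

F = {p, s, t}

From (3): t ∉ V.
From (6): r ∉ V.
(1): q matches r: q ∉ V.
Suppose p ∉ F: no assignment then satisfies all the clues, so p ∈ F.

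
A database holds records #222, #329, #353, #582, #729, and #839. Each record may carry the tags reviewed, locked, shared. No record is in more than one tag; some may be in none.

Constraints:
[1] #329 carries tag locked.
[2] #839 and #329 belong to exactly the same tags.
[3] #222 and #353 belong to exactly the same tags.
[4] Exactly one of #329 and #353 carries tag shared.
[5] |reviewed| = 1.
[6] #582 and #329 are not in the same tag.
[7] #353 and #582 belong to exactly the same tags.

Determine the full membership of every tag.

reviewed = {#729}; locked = {#329, #839}; shared = {#222, #353, #582}

From (1): #329 ∈ locked.
(2): #839 matches #329: #839 ∉ reviewed.
(2): #839 matches #329: #839 ∈ locked.
(4) (exactly one): #353 ∈ shared.
(6): #582 ∉ locked.
(7): #582 matches #353: #582 ∉ reviewed.
(7): #582 matches #353: #582 ∈ shared.
(3): #222 matches #353: #222 ∉ reviewed.
(3): #222 matches #353: #222 ∉ locked.
(3): #222 matches #353: #222 ∈ shared.
(5): only 1 candidates remain for reviewed, so all are in.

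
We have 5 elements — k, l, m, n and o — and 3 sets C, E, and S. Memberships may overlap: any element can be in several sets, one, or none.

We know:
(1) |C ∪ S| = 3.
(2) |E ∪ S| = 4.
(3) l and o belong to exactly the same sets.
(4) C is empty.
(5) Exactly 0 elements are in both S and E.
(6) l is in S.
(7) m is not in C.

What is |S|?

3

From (6): l ∈ S.
From (7): m ∉ C.
(3): o matches l: o ∈ S.
(4): C already has 0, so the rest are out.
Suppose l ∈ E: no assignment then satisfies all the clues, so l ∉ E.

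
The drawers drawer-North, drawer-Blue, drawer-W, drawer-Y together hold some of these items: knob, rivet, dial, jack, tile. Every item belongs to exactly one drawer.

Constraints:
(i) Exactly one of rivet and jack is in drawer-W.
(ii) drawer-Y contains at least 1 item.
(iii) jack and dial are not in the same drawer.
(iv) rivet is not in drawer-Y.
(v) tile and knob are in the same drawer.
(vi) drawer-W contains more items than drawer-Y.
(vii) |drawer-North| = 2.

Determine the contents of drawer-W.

drawer-W = {dial, rivet}

From (iv): rivet ∉ drawer-Y.
Suppose knob ∈ drawer-W: no assignment then satisfies all the clues, so knob ∉ drawer-W.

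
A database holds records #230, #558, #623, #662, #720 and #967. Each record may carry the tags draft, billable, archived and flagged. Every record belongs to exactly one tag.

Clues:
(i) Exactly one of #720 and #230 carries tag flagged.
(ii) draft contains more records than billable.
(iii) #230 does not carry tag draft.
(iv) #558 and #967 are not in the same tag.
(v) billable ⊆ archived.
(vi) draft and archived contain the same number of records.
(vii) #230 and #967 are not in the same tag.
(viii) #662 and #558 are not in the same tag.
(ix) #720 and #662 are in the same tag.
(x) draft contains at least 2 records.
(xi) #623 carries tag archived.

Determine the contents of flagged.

flagged = {#230, #558}

From (iii): #230 ∉ draft.
From (xi): #623 ∈ archived.
Suppose #230 ∉ flagged: no assignment then satisfies all the clues, so #230 ∈ flagged.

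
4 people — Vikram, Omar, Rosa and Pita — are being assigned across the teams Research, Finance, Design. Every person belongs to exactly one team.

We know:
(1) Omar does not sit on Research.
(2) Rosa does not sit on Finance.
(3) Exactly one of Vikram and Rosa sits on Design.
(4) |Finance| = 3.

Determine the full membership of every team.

From (1): Omar ∉ Research.
From (2): Rosa ∉ Finance.
(4): only 3 candidates remain for Finance, so all are in.
(3) (exactly one): Rosa ∈ Design.

Research = {}; Finance = {Omar, Pita, Vikram}; Design = {Rosa}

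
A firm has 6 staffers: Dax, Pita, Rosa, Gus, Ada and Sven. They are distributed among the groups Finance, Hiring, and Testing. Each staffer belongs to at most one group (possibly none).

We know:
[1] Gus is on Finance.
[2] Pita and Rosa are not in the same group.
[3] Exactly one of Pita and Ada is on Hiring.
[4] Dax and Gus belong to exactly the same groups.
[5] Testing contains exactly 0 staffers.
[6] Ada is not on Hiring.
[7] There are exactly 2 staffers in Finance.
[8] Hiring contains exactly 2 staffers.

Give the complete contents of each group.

Finance = {Dax, Gus}; Hiring = {Pita, Sven}; Testing = {}

From (1): Gus ∈ Finance.
From (6): Ada ∉ Hiring.
(3) (exactly one): Pita ∈ Hiring.
(4): Dax matches Gus: Dax ∈ Finance.
(5): Testing already has 0, so the rest are out.
(7): Finance already has 2, so the rest are out.
(2): Rosa ∉ Hiring.
(8): only 2 candidates remain for Hiring, so all are in.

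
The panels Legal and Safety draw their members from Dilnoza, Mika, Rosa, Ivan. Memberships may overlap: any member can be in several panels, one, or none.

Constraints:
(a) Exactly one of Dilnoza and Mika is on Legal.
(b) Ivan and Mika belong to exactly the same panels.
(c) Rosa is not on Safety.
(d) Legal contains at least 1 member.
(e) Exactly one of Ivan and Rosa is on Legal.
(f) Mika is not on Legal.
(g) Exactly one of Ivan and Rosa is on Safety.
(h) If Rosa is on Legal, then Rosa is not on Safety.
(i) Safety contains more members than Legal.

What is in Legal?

Legal = {Dilnoza, Rosa}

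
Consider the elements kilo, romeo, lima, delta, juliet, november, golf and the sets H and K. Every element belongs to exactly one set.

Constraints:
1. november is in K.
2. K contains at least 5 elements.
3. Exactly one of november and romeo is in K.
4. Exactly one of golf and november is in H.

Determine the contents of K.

K = {delta, juliet, kilo, lima, november}

From (1): november ∈ K.
(3) (exactly one): romeo ∉ K.
(4) (exactly one): golf ∈ H.
Only one set left: romeo ∈ H.
(2): only 5 candidates remain for K, so all are in.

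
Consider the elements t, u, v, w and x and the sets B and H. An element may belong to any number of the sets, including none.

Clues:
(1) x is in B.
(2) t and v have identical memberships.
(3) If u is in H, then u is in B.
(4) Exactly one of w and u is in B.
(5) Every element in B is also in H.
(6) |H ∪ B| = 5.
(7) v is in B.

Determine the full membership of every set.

B = {t, u, v, x}; H = {t, u, v, w, x}

From (1): x ∈ B.
From (7): v ∈ B.
(2): t matches v: t ∈ B.
(5) with t ∈ B: t ∈ H.
(5) with v ∈ B: v ∈ H.
(5) with x ∈ B: x ∈ H.
Suppose u ∉ B: no assignment then satisfies all the clues, so u ∈ B.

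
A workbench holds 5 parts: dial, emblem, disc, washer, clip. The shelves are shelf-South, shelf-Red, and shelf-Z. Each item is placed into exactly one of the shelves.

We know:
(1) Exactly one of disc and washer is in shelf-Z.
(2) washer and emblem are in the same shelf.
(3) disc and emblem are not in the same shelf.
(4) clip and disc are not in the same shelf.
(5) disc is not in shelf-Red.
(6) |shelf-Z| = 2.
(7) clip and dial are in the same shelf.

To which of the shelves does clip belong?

clip: shelf-Red

From (5): disc ∉ shelf-Red.
Suppose clip ∈ shelf-South: no assignment then satisfies all the clues, so clip ∉ shelf-South.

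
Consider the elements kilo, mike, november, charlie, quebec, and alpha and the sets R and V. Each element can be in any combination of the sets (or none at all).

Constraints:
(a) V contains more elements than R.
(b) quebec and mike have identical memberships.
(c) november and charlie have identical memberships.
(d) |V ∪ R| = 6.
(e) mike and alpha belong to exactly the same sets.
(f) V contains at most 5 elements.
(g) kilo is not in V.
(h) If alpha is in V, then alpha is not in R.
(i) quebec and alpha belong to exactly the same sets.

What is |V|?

5

From (g): kilo ∉ V.
Suppose kilo ∉ R: no assignment then satisfies all the clues, so kilo ∈ R.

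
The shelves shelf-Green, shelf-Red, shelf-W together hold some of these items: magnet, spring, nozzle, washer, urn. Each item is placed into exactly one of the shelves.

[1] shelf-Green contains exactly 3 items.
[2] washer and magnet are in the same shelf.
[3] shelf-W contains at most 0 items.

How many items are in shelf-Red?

2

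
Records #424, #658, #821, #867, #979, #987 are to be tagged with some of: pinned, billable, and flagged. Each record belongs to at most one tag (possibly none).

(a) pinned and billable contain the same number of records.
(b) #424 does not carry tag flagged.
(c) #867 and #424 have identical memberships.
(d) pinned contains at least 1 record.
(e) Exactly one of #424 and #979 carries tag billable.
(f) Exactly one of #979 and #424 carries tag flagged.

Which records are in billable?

billable = {#424, #867}

From (b): #424 ∉ flagged.
(c): #867 matches #424: #867 ∉ flagged.
(f) (exactly one): #979 ∈ flagged.
(e) (exactly one): #424 ∈ billable.
(c): #867 matches #424: #867 ∉ pinned.
(c): #867 matches #424: #867 ∈ billable.
Suppose #658 ∈ billable: no assignment then satisfies all the clues, so #658 ∉ billable.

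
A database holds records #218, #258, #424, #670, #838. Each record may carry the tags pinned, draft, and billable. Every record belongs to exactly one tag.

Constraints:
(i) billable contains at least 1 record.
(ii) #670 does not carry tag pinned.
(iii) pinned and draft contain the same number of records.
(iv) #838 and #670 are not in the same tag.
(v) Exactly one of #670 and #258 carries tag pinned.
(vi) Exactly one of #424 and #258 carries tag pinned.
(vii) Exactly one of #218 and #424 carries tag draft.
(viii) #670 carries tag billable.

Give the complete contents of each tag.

pinned = {#218, #258}; draft = {#424, #838}; billable = {#670}

From (ii): #670 ∉ pinned.
From (viii): #670 ∈ billable.
(iv): #838 ∉ billable.
(v) (exactly one): #258 ∈ pinned.
(vi) (exactly one): #424 ∉ pinned.
Suppose #218 ∉ pinned: no assignment then satisfies all the clues, so #218 ∈ pinned.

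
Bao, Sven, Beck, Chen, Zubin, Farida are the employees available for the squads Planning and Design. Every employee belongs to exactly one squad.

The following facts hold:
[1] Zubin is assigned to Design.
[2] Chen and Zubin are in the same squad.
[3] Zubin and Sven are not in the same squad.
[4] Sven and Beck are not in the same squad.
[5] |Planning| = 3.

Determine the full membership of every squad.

Planning = {Bao, Farida, Sven}; Design = {Beck, Chen, Zubin}

From (1): Zubin ∈ Design.
(2): Chen matches Zubin: Chen ∉ Planning.
(2): Chen matches Zubin: Chen ∈ Design.
(3): Sven ∉ Design.
Only one squad left: Sven ∈ Planning.
(4): Beck ∉ Planning.
(5): only 3 candidates remain for Planning, so all are in.
Only one squad left: Beck ∈ Design.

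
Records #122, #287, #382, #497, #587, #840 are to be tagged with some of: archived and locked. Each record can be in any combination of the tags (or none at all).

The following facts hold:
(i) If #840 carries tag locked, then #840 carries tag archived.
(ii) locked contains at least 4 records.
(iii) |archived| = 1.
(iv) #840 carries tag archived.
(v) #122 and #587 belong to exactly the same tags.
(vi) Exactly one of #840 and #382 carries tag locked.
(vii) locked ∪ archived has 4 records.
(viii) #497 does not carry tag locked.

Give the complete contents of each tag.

archived = {#840}; locked = {#122, #287, #587, #840}

From (iv): #840 ∈ archived.
From (viii): #497 ∉ locked.
(iii): archived already has 1, so the rest are out.
Suppose #122 ∉ locked: no assignment then satisfies all the clues, so #122 ∈ locked.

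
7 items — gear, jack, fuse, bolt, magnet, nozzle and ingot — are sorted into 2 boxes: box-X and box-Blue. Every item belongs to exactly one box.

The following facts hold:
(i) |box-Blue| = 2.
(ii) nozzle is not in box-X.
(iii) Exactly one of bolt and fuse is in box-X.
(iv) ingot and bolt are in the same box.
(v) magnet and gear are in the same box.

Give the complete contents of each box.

box-X = {bolt, gear, ingot, jack, magnet}; box-Blue = {fuse, nozzle}

From (ii): nozzle ∉ box-X.
Only one box left: nozzle ∈ box-Blue.
Suppose gear ∉ box-X: no assignment then satisfies all the clues, so gear ∈ box-X.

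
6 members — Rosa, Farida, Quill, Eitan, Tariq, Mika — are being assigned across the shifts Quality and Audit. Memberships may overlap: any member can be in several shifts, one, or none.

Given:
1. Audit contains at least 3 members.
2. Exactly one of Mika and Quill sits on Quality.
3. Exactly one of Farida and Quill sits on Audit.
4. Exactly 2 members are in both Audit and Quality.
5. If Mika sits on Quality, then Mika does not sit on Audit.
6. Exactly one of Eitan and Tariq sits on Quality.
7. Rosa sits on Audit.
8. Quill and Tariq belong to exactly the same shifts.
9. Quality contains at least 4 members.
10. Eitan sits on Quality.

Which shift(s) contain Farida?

Farida: Quality

From (7): Rosa ∈ Audit.
From (10): Eitan ∈ Quality.
(6) (exactly one): Tariq ∉ Quality.
(8): Quill matches Tariq: Quill ∉ Quality.
(9): only 4 candidates remain for Quality, so all are in.
(5): Mika ∉ Audit.
Suppose Farida ∈ Audit: no assignment then satisfies all the clues, so Farida ∉ Audit.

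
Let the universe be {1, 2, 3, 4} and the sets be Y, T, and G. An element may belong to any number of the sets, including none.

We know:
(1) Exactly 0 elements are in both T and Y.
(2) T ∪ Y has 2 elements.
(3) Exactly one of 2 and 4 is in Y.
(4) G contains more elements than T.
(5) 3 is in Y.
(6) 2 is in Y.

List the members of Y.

From (5): 3 ∈ Y.
From (6): 2 ∈ Y.
(3) (exactly one): 4 ∉ Y.
Suppose 1 ∈ Y: no assignment then satisfies all the clues, so 1 ∉ Y.

Y = {2, 3}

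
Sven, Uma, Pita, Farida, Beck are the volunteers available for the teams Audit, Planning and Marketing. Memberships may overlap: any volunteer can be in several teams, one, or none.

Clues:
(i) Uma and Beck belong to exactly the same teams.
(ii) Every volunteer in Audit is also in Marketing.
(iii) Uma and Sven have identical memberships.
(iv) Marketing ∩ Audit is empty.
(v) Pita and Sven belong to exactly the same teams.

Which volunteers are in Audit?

Audit = {}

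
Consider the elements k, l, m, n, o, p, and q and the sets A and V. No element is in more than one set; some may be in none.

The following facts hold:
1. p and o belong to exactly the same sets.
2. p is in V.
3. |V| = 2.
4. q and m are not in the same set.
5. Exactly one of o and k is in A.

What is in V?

V = {o, p}

From (2): p ∈ V.
(1): o matches p: o ∉ A.
(1): o matches p: o ∈ V.
(3): V already has 2, so the rest are out.
(5) (exactly one): k ∈ A.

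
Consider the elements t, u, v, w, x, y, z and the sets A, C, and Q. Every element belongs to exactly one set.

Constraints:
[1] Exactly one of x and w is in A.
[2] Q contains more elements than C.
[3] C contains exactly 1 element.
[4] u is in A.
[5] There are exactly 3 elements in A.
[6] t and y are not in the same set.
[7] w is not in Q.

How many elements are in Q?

3

From (4): u ∈ A.
From (7): w ∉ Q.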